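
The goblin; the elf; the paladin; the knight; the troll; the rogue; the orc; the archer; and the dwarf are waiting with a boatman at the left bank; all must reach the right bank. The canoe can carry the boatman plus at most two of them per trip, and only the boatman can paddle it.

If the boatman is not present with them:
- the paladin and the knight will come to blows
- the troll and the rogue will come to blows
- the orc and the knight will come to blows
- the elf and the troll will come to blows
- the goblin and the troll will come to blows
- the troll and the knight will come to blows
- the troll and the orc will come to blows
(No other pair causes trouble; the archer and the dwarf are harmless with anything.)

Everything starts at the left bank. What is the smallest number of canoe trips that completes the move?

15

Counting alone: the boatman can take at most 2 across per trip to the right bank, so moving all 9 needs at least 5 loaded trips out, with a return between consecutive ones — at least 9 crossings.
The safety rule pushes this higher. Following every safe sequence of crossings, the most of the 9 that can be at the right bank as the canoe arrives there on crossings 9, 11, 13 is 6, 7, 8 respectively — never all 9.
So no plan with fewer than 15 crossings exists, and this one achieves 15:
1. Boatman goes to the right bank with the knight and the troll.
2. Boatman goes back to the left bank with the knight.
3. Boatman goes to the right bank with the goblin and the knight.
4. Boatman goes back to the left bank with the troll.
5. Boatman goes to the right bank with the elf and the troll.
6. Boatman goes back to the left bank with the troll.
7. Boatman goes to the right bank with the rogue and the troll.
8. Boatman goes back to the left bank with the troll.
9. Boatman goes to the right bank with the orc and the paladin.
10. Boatman goes back to the left bank with the knight.
11. Boatman goes to the right bank with the archer and the knight.
12. Boatman goes back to the left bank with the knight.
13. Boatman goes to the right bank with the dwarf and the knight.
14. Boatman goes back to the left bank with the knight.
15. Boatman goes to the right bank with the knight and the troll.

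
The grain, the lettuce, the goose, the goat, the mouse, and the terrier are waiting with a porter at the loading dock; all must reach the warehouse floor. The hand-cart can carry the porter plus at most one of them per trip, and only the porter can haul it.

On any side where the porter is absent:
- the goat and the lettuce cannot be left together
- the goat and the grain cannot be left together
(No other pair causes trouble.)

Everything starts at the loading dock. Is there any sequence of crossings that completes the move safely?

1. Porter goes to the warehouse floor with the goat.
2. Porter goes back to the loading dock alone.
3. Porter goes to the warehouse floor with the grain.
4. Porter goes back to the loading dock with the goat.
5. Porter goes to the warehouse floor with the lettuce.
6. Porter goes back to the loading dock alone.
7. Porter goes to the warehouse floor with the goose.
8. Porter goes back to the loading dock alone.
9. Porter goes to the warehouse floor with the mouse.
10. Porter goes back to the loading dock alone.
11. Porter goes to the warehouse floor with the terrier.
12. Porter goes back to the loading dock alone.
13. Porter goes to the warehouse floor with the goat.

Yes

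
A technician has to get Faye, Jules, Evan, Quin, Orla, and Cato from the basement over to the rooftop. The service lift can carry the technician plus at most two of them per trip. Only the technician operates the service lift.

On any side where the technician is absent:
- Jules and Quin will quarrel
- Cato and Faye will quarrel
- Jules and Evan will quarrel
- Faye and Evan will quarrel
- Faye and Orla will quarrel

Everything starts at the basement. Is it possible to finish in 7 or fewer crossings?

Yes — this plan uses 7 crossings (≤ 7):
1. Technician goes to the rooftop with Faye and Jules.  [the basement: Cato, Evan, Orla, Quin | the rooftop: Faye, Jules]
2. Technician goes back to the basement alone.  [the basement: Cato, Evan, Orla, Quin | the rooftop: Faye, Jules]
3. Technician goes to the rooftop with Evan and Quin.  [the basement: Cato, Orla | the rooftop: Evan, Faye, Jules, Quin]
4. Technician goes back to the basement with Faye and Jules.  [the basement: Cato, Faye, Jules, Orla | the rooftop: Evan, Quin]
5. Technician goes to the rooftop with Cato and Orla.  [the basement: Faye, Jules | the rooftop: Cato, Evan, Orla, Quin]
6. Technician goes back to the basement alone.  [the basement: Faye, Jules | the rooftop: Cato, Evan, Orla, Quin]
7. Technician goes to the rooftop with Faye and Jules.  [the basement: — | the rooftop: Cato, Evan, Faye, Jules, Orla, Quin]

Yes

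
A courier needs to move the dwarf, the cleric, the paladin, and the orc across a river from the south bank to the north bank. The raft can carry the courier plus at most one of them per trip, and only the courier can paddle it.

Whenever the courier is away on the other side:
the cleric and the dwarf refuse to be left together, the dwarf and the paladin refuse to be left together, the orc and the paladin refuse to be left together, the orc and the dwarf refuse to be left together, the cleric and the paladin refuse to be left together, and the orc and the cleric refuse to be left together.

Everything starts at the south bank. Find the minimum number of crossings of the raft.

impossible

Whatever the first load, the items left behind include a forbidden pair without the courier. No opening move is safe, so no plan exists.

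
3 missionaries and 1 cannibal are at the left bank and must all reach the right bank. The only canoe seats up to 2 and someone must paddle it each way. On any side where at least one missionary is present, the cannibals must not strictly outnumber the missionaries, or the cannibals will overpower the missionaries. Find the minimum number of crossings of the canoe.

5

Counting alone: each trip to the right bank takes at most 2 across and each return brings at least 1 back, so after t trips out (and t−1 returns) at most 2t − (t−1) of the 4 are across; that first reaches 4 at t = 3, so at least 5 crossings are needed.
The plan below uses exactly 5 crossings, so it is optimal:
1. 1 missionary and 1 cannibal → the right bank.  (the left bank: 2M 0C; the right bank: 1M 1C)
2. 1 cannibal ← the left bank.  (the left bank: 2M 1C; the right bank: 1M 0C)
3. 1 missionary and 1 cannibal → the right bank.  (the left bank: 1M 0C; the right bank: 2M 1C)
4. 1 cannibal ← the left bank.  (the left bank: 1M 1C; the right bank: 2M 0C)
5. 1 missionary and 1 cannibal → the right bank.  (the left bank: 0M 0C; the right bank: 3M 1C)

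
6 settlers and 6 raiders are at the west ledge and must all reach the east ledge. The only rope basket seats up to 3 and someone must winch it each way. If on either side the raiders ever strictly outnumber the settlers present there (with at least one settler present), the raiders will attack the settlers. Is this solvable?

Following every safe sequence of crossings from the start, the most of the 12 that can be at the east ledge as the rope basket arrives there on crossings 1, 3, 5 is 3, 5, 6 respectively; the best ever achieved is 6 of 12.
From crossing 7 on, no configuration arises that was not already reachable earlier: only 17 distinct safe configurations (who is on which side, and where the rope basket is) can ever be reached, none of them has everyone across, and every continuation just revisits them. They are: 0 settlers + 0 raiders across (rope basket back at the start); 0 settlers + 1 raider across (rope basket there); 0 settlers + 1 raider across (rope basket back at the start); 0 settlers + 2 raiders across (rope basket there); 0 settlers + 2 raiders across (rope basket back at the start); 0 settlers + 3 raiders across (rope basket there); 0 settlers + 3 raiders across (rope basket back at the start); 0 settlers + 4 raiders across (rope basket there); 0 settlers + 4 raiders across (rope basket back at the start); 0 settlers + 5 raiders across (rope basket there); 0 settlers + 5 raiders across (rope basket back at the start); 0 settlers + 6 raiders across (rope basket there); 1 settler + 1 raider across (rope basket there); 1 settler + 1 raider across (rope basket back at the start); 2 settlers + 2 raiders across (rope basket there); 2 settlers + 2 raiders across (rope basket back at the start); 3 settlers + 3 raiders across (rope basket there). So no valid plan exists.

No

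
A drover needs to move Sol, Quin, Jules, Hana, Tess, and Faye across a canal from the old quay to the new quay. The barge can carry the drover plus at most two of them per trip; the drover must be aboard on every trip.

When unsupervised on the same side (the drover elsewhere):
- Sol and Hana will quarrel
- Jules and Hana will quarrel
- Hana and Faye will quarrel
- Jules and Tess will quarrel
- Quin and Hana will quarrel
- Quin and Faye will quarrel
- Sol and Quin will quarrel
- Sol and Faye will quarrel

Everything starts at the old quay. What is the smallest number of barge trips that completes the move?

Whatever the first load, the items left behind include a forbidden pair without the drover. No opening move is safe, so no plan exists.

impossible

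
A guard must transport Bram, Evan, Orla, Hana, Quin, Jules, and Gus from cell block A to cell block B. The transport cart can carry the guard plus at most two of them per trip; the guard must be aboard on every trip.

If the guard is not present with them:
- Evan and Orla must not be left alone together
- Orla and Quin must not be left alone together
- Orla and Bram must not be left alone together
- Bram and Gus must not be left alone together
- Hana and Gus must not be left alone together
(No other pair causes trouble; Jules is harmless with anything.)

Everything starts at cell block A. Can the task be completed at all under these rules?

Yes

1. Guard goes to cell block B with Gus and Orla.
2. Guard goes back to cell block A alone.
3. Guard goes to cell block B with Evan.
4. Guard goes back to cell block A with Orla.
5. Guard goes to cell block B with Bram and Quin.
6. Guard goes back to cell block A with Gus.
7. Guard goes to cell block B with Hana and Jules.
8. Guard goes back to cell block A alone.
9. Guard goes to cell block B with Gus and Orla.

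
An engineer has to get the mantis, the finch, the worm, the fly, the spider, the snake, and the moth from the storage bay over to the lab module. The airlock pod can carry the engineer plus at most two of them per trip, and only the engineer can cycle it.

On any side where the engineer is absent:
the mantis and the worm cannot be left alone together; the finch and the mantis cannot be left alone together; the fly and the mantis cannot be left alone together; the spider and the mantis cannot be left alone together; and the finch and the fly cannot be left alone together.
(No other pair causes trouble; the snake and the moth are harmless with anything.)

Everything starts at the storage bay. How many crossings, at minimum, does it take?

11

Counting alone: the engineer can take at most 2 across per trip to the lab module, so moving all 7 needs at least 4 loaded trips out, with a return between consecutive ones — at least 7 crossings.
The safety rule pushes this higher. Following every safe sequence of crossings, the most of the 7 that can be at the lab module as the airlock pod arrives there on crossings 7, 9 is 5, 6 respectively — never all 7.
So no plan with fewer than 11 crossings exists, and this one achieves 11:
1. Engineer goes to the lab module with the finch and the mantis.
2. Engineer goes back to the storage bay with the mantis.
3. Engineer goes to the lab module with the mantis and the worm.
4. Engineer goes back to the storage bay with the mantis.
5. Engineer goes to the lab module with the mantis and the spider.
6. Engineer goes back to the storage bay with the mantis.
7. Engineer goes to the lab module with the mantis and the snake.
8. Engineer goes back to the storage bay with the mantis.
9. Engineer goes to the lab module with the mantis and the moth.
10. Engineer goes back to the storage bay with the mantis.
11. Engineer goes to the lab module with the fly and the mantis.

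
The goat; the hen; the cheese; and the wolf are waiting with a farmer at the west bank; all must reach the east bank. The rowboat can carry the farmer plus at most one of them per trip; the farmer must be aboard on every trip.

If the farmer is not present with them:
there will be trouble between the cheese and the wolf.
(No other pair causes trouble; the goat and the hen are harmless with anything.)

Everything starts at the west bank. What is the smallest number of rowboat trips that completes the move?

7

Counting alone: the farmer can take at most 1 across per trip to the east bank, so moving all 4 needs at least 4 loaded trips out, with a return between consecutive ones — at least 7 crossings.
The plan below uses exactly 7 crossings, so it is optimal:
1. Farmer goes to the east bank with the cheese.  [the west bank: the goat, the hen, the wolf | the east bank: the cheese]
2. Farmer goes back to the west bank alone.  [the west bank: the goat, the hen, the wolf | the east bank: the cheese]
3. Farmer goes to the east bank with the goat.  [the west bank: the hen, the wolf | the east bank: the cheese, the goat]
4. Farmer goes back to the west bank alone.  [the west bank: the hen, the wolf | the east bank: the cheese, the goat]
5. Farmer goes to the east bank with the hen.  [the west bank: the wolf | the east bank: the cheese, the goat, the hen]
6. Farmer goes back to the west bank alone.  [the west bank: the wolf | the east bank: the cheese, the goat, the hen]
7. Farmer goes to the east bank with the wolf.  [the west bank: — | the east bank: the cheese, the goat, the hen, the wolf]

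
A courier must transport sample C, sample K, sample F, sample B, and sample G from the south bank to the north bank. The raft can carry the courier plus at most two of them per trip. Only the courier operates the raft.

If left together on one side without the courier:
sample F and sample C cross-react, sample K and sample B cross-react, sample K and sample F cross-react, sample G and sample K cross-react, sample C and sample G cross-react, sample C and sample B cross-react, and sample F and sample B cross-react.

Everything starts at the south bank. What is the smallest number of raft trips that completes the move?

Whatever the first load, the items left behind include a forbidden pair without the courier. No opening move is safe, so no plan exists.

impossible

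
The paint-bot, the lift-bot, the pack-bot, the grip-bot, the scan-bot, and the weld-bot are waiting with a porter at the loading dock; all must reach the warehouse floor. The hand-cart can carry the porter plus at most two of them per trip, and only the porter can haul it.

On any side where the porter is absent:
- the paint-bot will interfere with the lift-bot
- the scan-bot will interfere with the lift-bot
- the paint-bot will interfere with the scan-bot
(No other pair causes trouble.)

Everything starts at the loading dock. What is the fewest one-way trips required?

Counting alone: the porter can take at most 2 across per trip to the warehouse floor, so moving all 6 needs at least 3 loaded trips out, with a return between consecutive ones — at least 5 crossings.
The safety rule pushes this higher. Following every safe sequence of crossings, the most of the 6 that can be at the warehouse floor as the hand-cart arrives there on crossings 5, 7 is 4, 5 respectively — never all 6.
So no plan with fewer than 9 crossings exists, and this one achieves 9:
1. Porter goes to the warehouse floor with the lift-bot and the paint-bot.
2. Porter goes back to the loading dock with the paint-bot.
3. Porter goes to the warehouse floor with the pack-bot and the paint-bot.
4. Porter goes back to the loading dock with the paint-bot.
5. Porter goes to the warehouse floor with the grip-bot and the paint-bot.
6. Porter goes back to the loading dock with the paint-bot.
7. Porter goes to the warehouse floor with the paint-bot and the weld-bot.
8. Porter goes back to the loading dock with the paint-bot.
9. Porter goes to the warehouse floor with the paint-bot and the scan-bot.

9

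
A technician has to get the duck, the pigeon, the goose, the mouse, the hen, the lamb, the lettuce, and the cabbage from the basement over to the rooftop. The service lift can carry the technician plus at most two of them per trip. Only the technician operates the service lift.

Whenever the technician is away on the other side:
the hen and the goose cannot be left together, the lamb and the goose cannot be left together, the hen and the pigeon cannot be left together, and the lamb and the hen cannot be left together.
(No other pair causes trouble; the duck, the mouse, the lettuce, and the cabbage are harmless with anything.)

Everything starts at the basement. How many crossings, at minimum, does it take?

Counting alone: the technician can take at most 2 across per trip to the rooftop, so moving all 8 needs at least 4 loaded trips out, with a return between consecutive ones — at least 7 crossings.
The safety rule pushes this higher. Following every safe sequence of crossings, the most of the 8 that can be at the rooftop as the service lift arrives there on crossings 7, 9, 11 is 5, 6, 7 respectively — never all 8.
So no plan with fewer than 13 crossings exists, and this one achieves 13:
1. Technician goes to the rooftop with the goose and the hen.  [the basement: the cabbage, the duck, the lamb, the lettuce, the mouse, the pigeon | the rooftop: the goose, the hen]
2. Technician goes back to the basement with the goose.  [the basement: the cabbage, the duck, the goose, the lamb, the lettuce, the mouse, the pigeon | the rooftop: the hen]
3. Technician goes to the rooftop with the duck and the goose.  [the basement: the cabbage, the lamb, the lettuce, the mouse, the pigeon | the rooftop: the duck, the goose, the hen]
4. Technician goes back to the basement with the goose.  [the basement: the cabbage, the goose, the lamb, the lettuce, the mouse, the pigeon | the rooftop: the duck, the hen]
5. Technician goes to the rooftop with the goose and the pigeon.  [the basement: the cabbage, the lamb, the lettuce, the mouse | the rooftop: the duck, the goose, the hen, the pigeon]
6. Technician goes back to the basement with the hen.  [the basement: the cabbage, the hen, the lamb, the lettuce, the mouse | the rooftop: the duck, the goose, the pigeon]
7. Technician goes to the rooftop with the hen and the mouse.  [the basement: the cabbage, the lamb, the lettuce | the rooftop: the duck, the goose, the hen, the mouse, the pigeon]
8. Technician goes back to the basement with the hen.  [the basement: the cabbage, the hen, the lamb, the lettuce | the rooftop: the duck, the goose, the mouse, the pigeon]
9. Technician goes to the rooftop with the hen and the lettuce.  [the basement: the cabbage, the lamb | the rooftop: the duck, the goose, the hen, the lettuce, the mouse, the pigeon]
10. Technician goes back to the basement with the hen.  [the basement: the cabbage, the hen, the lamb | the rooftop: the duck, the goose, the lettuce, the mouse, the pigeon]
11. Technician goes to the rooftop with the cabbage and the hen.  [the basement: the lamb | the rooftop: the cabbage, the duck, the goose, the hen, the lettuce, the mouse, the pigeon]
12. Technician goes back to the basement with the hen.  [the basement: the hen, the lamb | the rooftop: the cabbage, the duck, the goose, the lettuce, the mouse, the pigeon]
13. Technician goes to the rooftop with the hen and the lamb.  [the basement: — | the rooftop: the cabbage, the duck, the goose, the hen, the lamb, the lettuce, the mouse, the pigeon]

13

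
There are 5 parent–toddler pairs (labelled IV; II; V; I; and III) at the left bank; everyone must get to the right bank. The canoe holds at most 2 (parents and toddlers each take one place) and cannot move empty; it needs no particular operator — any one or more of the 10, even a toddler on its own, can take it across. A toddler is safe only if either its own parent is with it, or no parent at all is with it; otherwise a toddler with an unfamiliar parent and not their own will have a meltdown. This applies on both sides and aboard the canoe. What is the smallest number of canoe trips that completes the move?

Following every safe sequence of crossings from the start, the most of the 10 that can be at the right bank as the canoe arrives there on crossings 1, 3, 5, 7 is 2, 3, 4, 5 respectively; the best ever achieved is 5 of 10.
From crossing 9 on, no configuration arises that was not already reachable earlier: only 82 distinct safe configurations (who is on which side, and where the canoe is) can ever be reached, none of them has everyone across, and every continuation just revisits them. So no valid plan exists.

impossible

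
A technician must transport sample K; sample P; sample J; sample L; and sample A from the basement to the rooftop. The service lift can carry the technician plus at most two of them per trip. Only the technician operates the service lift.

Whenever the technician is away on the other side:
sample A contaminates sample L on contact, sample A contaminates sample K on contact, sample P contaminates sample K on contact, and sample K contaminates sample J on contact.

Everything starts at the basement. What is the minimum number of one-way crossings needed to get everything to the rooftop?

Counting alone: the technician can take at most 2 across per trip to the rooftop, so moving all 5 needs at least 3 loaded trips out, with a return between consecutive ones — at least 5 crossings.
The plan below uses exactly 5 crossings, so it is optimal:
1. Technician goes to the rooftop with sample K and sample L.  [the basement: sample A, sample J, sample P | the rooftop: sample K, sample L]
2. Technician goes back to the basement alone.  [the basement: sample A, sample J, sample P | the rooftop: sample K, sample L]
3. Technician goes to the rooftop with sample J and sample P.  [the basement: sample A | the rooftop: sample J, sample K, sample L, sample P]
4. Technician goes back to the basement with sample K.  [the basement: sample A, sample K | the rooftop: sample J, sample L, sample P]
5. Technician goes to the rooftop with sample A and sample K.  [the basement: — | the rooftop: sample A, sample J, sample K, sample L, sample P]

5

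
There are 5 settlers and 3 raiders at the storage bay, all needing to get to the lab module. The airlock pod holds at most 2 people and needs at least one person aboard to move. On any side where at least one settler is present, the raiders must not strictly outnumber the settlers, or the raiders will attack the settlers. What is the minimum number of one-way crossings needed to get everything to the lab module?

13

Counting alone: each trip to the lab module takes at most 2 across and each return brings at least 1 back, so after t trips out (and t−1 returns) at most 2t − (t−1) of the 8 are across; that first reaches 8 at t = 7, so at least 13 crossings are needed.
The plan below uses exactly 13 crossings, so it is optimal:
1. 2 raiders → the lab module.  (the storage bay: 5S 1R; the lab module: 0S 2R)
2. 1 raider ← the storage bay.  (the storage bay: 5S 2R; the lab module: 0S 1R)
3. 2 raiders → the lab module.  (the storage bay: 5S 0R; the lab module: 0S 3R)
4. 1 raider ← the storage bay.  (the storage bay: 5S 1R; the lab module: 0S 2R)
5. 2 settlers → the lab module.  (the storage bay: 3S 1R; the lab module: 2S 2R)
6. 1 raider ← the storage bay.  (the storage bay: 3S 2R; the lab module: 2S 1R)
7. 1 settler and 1 raider → the lab module.  (the storage bay: 2S 1R; the lab module: 3S 2R)
8. 1 raider ← the storage bay.  (the storage bay: 2S 2R; the lab module: 3S 1R)
9. 2 raiders → the lab module.  (the storage bay: 2S 0R; the lab module: 3S 3R)
10. 1 raider ← the storage bay.  (the storage bay: 2S 1R; the lab module: 3S 2R)
11. 1 settler and 1 raider → the lab module.  (the storage bay: 1S 0R; the lab module: 4S 3R)
12. 1 raider ← the storage bay.  (the storage bay: 1S 1R; the lab module: 4S 2R)
13. 1 settler and 1 raider → the lab module.  (the storage bay: 0S 0R; the lab module: 5S 3R)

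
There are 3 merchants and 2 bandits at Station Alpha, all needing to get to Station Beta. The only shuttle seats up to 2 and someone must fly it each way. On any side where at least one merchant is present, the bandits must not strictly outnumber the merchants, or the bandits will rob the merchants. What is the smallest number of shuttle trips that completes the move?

7

Counting alone: each trip to Station Beta takes at most 2 across and each return brings at least 1 back, so after t trips out (and t−1 returns) at most 2t − (t−1) of the 5 are across; that first reaches 5 at t = 4, so at least 7 crossings are needed.
The plan below uses exactly 7 crossings, so it is optimal:
1. 2 bandits → Station Beta.  (Station Alpha: 3M 0B; Station Beta: 0M 2B)
2. 1 bandit ← Station Alpha.  (Station Alpha: 3M 1B; Station Beta: 0M 1B)
3. 2 merchants → Station Beta.  (Station Alpha: 1M 1B; Station Beta: 2M 1B)
4. 1 merchant ← Station Alpha.  (Station Alpha: 2M 1B; Station Beta: 1M 1B)
5. 1 merchant and 1 bandit → Station Beta.  (Station Alpha: 1M 0B; Station Beta: 2M 2B)
6. 1 bandit ← Station Alpha.  (Station Alpha: 1M 1B; Station Beta: 2M 1B)
7. 1 merchant and 1 bandit → Station Beta.  (Station Alpha: 0M 0B; Station Beta: 3M 2B)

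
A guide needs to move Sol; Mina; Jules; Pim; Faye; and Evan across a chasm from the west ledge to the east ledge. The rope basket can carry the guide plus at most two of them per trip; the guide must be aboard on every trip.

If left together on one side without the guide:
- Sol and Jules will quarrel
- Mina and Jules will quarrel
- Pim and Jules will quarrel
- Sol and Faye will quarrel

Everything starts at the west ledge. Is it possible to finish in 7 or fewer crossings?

Yes — this plan uses 7 crossings (≤ 7):
1. Guide goes to the east ledge with Jules and Sol.
2. Guide goes back to the west ledge with Sol.
3. Guide goes to the east ledge with Mina and Sol.
4. Guide goes back to the west ledge with Jules.
5. Guide goes to the east ledge with Evan and Pim.
6. Guide goes back to the west ledge alone.
7. Guide goes to the east ledge with Faye and Jules.

Yes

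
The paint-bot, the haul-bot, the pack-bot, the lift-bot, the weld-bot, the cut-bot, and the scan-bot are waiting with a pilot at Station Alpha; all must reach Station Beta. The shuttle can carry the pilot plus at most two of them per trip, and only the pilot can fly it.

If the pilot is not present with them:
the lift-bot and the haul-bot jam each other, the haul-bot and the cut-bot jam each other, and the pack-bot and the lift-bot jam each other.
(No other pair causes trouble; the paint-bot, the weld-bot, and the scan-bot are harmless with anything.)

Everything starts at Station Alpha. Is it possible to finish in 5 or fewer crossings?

No

Counting alone: the pilot can take at most 2 across per trip to Station Beta, so moving all 7 needs at least 4 loaded trips out, with a return between consecutive ones — at least 7 crossings.
Since 5 < 7, 5 crossings cannot be enough. (The shortest complete plan in fact takes 7:)
1. Pilot goes to Station Beta with the haul-bot and the pack-bot.
2. Pilot goes back to Station Alpha alone.
3. Pilot goes to Station Beta with the paint-bot.
4. Pilot goes back to Station Alpha alone.
5. Pilot goes to Station Beta with the scan-bot and the weld-bot.
6. Pilot goes back to Station Alpha alone.
7. Pilot goes to Station Beta with the cut-bot and the lift-bot.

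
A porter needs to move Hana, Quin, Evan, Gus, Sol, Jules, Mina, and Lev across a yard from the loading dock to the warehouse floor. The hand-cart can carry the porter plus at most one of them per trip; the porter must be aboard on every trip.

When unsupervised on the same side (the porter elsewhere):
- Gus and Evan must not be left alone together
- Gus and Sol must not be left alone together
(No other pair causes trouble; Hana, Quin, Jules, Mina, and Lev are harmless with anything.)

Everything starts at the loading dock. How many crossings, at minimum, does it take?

Counting alone: the porter can take at most 1 across per trip to the warehouse floor, so moving all 8 needs at least 8 loaded trips out, with a return between consecutive ones — at least 15 crossings.
The safety rule pushes this higher. Following every safe sequence of crossings, the most of the 8 that can be at the warehouse floor as the hand-cart arrives there on crossing 15 is 7 — never all 8.
So no plan with fewer than 17 crossings exists, and this one achieves 17:
1. Porter goes to the warehouse floor with Gus.  [the loading dock: Evan, Hana, Jules, Lev, Mina, Quin, Sol | the warehouse floor: Gus]
2. Porter goes back to the loading dock alone.  [the loading dock: Evan, Hana, Jules, Lev, Mina, Quin, Sol | the warehouse floor: Gus]
3. Porter goes to the warehouse floor with Hana.  [the loading dock: Evan, Jules, Lev, Mina, Quin, Sol | the warehouse floor: Gus, Hana]
4. Porter goes back to the loading dock alone.  [the loading dock: Evan, Jules, Lev, Mina, Quin, Sol | the warehouse floor: Gus, Hana]
5. Porter goes to the warehouse floor with Quin.  [the loading dock: Evan, Jules, Lev, Mina, Sol | the warehouse floor: Gus, Hana, Quin]
6. Porter goes back to the loading dock alone.  [the loading dock: Evan, Jules, Lev, Mina, Sol | the warehouse floor: Gus, Hana, Quin]
7. Porter goes to the warehouse floor with Evan.  [the loading dock: Jules, Lev, Mina, Sol | the warehouse floor: Evan, Gus, Hana, Quin]
8. Porter goes back to the loading dock with Gus.  [the loading dock: Gus, Jules, Lev, Mina, Sol | the warehouse floor: Evan, Hana, Quin]
9. Porter goes to the warehouse floor with Sol.  [the loading dock: Gus, Jules, Lev, Mina | the warehouse floor: Evan, Hana, Quin, Sol]
10. Porter goes back to the loading dock alone.  [the loading dock: Gus, Jules, Lev, Mina | the warehouse floor: Evan, Hana, Quin, Sol]
11. Porter goes to the warehouse floor with Jules.  [the loading dock: Gus, Lev, Mina | the warehouse floor: Evan, Hana, Jules, Quin, Sol]
12. Porter goes back to the loading dock alone.  [the loading dock: Gus, Lev, Mina | the warehouse floor: Evan, Hana, Jules, Quin, Sol]
13. Porter goes to the warehouse floor with Mina.  [the loading dock: Gus, Lev | the warehouse floor: Evan, Hana, Jules, Mina, Quin, Sol]
14. Porter goes back to the loading dock alone.  [the loading dock: Gus, Lev | the warehouse floor: Evan, Hana, Jules, Mina, Quin, Sol]
15. Porter goes to the warehouse floor with Lev.  [the loading dock: Gus | the warehouse floor: Evan, Hana, Jules, Lev, Mina, Quin, Sol]
16. Porter goes back to the loading dock alone.  [the loading dock: Gus | the warehouse floor: Evan, Hana, Jules, Lev, Mina, Quin, Sol]
17. Porter goes to the warehouse floor with Gus.  [the loading dock: — | the warehouse floor: Evan, Gus, Hana, Jules, Lev, Mina, Quin, Sol]

17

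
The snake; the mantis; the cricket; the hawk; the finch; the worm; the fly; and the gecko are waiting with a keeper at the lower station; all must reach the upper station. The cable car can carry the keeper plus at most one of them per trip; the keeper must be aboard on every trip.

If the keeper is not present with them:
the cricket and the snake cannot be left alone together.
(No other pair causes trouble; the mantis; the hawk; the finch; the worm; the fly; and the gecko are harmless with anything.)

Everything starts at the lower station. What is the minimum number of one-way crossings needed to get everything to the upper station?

Counting alone: the keeper can take at most 1 across per trip to the upper station, so moving all 8 needs at least 8 loaded trips out, with a return between consecutive ones — at least 15 crossings.
The plan below uses exactly 15 crossings, so it is optimal:
1. Keeper goes to the upper station with the snake.  [the lower station: the cricket, the finch, the fly, the gecko, the hawk, the mantis, the worm | the upper station: the snake]
2. Keeper goes back to the lower station alone.  [the lower station: the cricket, the finch, the fly, the gecko, the hawk, the mantis, the worm | the upper station: the snake]
3. Keeper goes to the upper station with the mantis.  [the lower station: the cricket, the finch, the fly, the gecko, the hawk, the worm | the upper station: the mantis, the snake]
4. Keeper goes back to the lower station alone.  [the lower station: the cricket, the finch, the fly, the gecko, the hawk, the worm | the upper station: the mantis, the snake]
5. Keeper goes to the upper station with the hawk.  [the lower station: the cricket, the finch, the fly, the gecko, the worm | the upper station: the hawk, the mantis, the snake]
6. Keeper goes back to the lower station alone.  [the lower station: the cricket, the finch, the fly, the gecko, the worm | the upper station: the hawk, the mantis, the snake]
7. Keeper goes to the upper station with the finch.  [the lower station: the cricket, the fly, the gecko, the worm | the upper station: the finch, the hawk, the mantis, the snake]
8. Keeper goes back to the lower station alone.  [the lower station: the cricket, the fly, the gecko, the worm | the upper station: the finch, the hawk, the mantis, the snake]
9. Keeper goes to the upper station with the worm.  [the lower station: the cricket, the fly, the gecko | the upper station: the finch, the hawk, the mantis, the snake, the worm]
10. Keeper goes back to the lower station alone.  [the lower station: the cricket, the fly, the gecko | the upper station: the finch, the hawk, the mantis, the snake, the worm]
11. Keeper goes to the upper station with the fly.  [the lower station: the cricket, the gecko | the upper station: the finch, the fly, the hawk, the mantis, the snake, the worm]
12. Keeper goes back to the lower station alone.  [the lower station: the cricket, the gecko | the upper station: the finch, the fly, the hawk, the mantis, the snake, the worm]
13. Keeper goes to the upper station with the gecko.  [the lower station: the cricket | the upper station: the finch, the fly, the gecko, the hawk, the mantis, the snake, the worm]
14. Keeper goes back to the lower station alone.  [the lower station: the cricket | the upper station: the finch, the fly, the gecko, the hawk, the mantis, the snake, the worm]
15. Keeper goes to the upper station with the cricket.  [the lower station: — | the upper station: the cricket, the finch, the fly, the gecko, the hawk, the mantis, the snake, the worm]

15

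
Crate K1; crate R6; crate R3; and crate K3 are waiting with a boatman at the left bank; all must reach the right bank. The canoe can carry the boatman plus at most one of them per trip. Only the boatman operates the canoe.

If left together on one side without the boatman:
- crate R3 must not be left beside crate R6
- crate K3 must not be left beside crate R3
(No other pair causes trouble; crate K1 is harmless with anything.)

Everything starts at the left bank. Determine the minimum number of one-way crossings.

Counting alone: the boatman can take at most 1 across per trip to the right bank, so moving all 4 needs at least 4 loaded trips out, with a return between consecutive ones — at least 7 crossings.
The safety rule pushes this higher. Following every safe sequence of crossings, the most of the 4 that can be at the right bank as the canoe arrives there on crossing 7 is 3 — never all 4.
So no plan with fewer than 9 crossings exists, and this one achieves 9:
1. Boatman goes to the right bank with crate R3.  [the left bank: crate K1, crate K3, crate R6 | the right bank: crate R3]
2. Boatman goes back to the left bank alone.  [the left bank: crate K1, crate K3, crate R6 | the right bank: crate R3]
3. Boatman goes to the right bank with crate K1.  [the left bank: crate K3, crate R6 | the right bank: crate K1, crate R3]
4. Boatman goes back to the left bank alone.  [the left bank: crate K3, crate R6 | the right bank: crate K1, crate R3]
5. Boatman goes to the right bank with crate R6.  [the left bank: crate K3 | the right bank: crate K1, crate R3, crate R6]
6. Boatman goes back to the left bank with crate R3.  [the left bank: crate K3, crate R3 | the right bank: crate K1, crate R6]
7. Boatman goes to the right bank with crate K3.  [the left bank: crate R3 | the right bank: crate K1, crate K3, crate R6]
8. Boatman goes back to the left bank alone.  [the left bank: crate R3 | the right bank: crate K1, crate K3, crate R6]
9. Boatman goes to the right bank with crate R3.  [the left bank: — | the right bank: crate K1, crate K3, crate R3, crate R6]

9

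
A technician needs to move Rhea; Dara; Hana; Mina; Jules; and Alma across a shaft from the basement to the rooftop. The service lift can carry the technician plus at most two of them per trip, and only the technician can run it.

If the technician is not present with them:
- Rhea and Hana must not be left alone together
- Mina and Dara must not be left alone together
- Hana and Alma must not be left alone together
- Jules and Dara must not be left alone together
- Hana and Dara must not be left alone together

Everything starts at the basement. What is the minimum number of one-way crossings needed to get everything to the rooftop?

7

Counting alone: the technician can take at most 2 across per trip to the rooftop, so moving all 6 needs at least 3 loaded trips out, with a return between consecutive ones — at least 5 crossings.
The safety rule pushes this higher. Following every safe sequence of crossings, the most of the 6 that can be at the rooftop as the service lift arrives there on crossing 5 is 5 — never all 6.
So no plan with fewer than 7 crossings exists, and this one achieves 7:
1. Technician goes to the rooftop with Dara and Hana.  [the basement: Alma, Jules, Mina, Rhea | the rooftop: Dara, Hana]
2. Technician goes back to the basement with Dara.  [the basement: Alma, Dara, Jules, Mina, Rhea | the rooftop: Hana]
3. Technician goes to the rooftop with Jules and Mina.  [the basement: Alma, Dara, Rhea | the rooftop: Hana, Jules, Mina]
4. Technician goes back to the basement alone.  [the basement: Alma, Dara, Rhea | the rooftop: Hana, Jules, Mina]
5. Technician goes to the rooftop with Alma and Rhea.  [the basement: Dara | the rooftop: Alma, Hana, Jules, Mina, Rhea]
6. Technician goes back to the basement with Hana.  [the basement: Dara, Hana | the rooftop: Alma, Jules, Mina, Rhea]
7. Technician goes to the rooftop with Dara and Hana.  [the basement: — | the rooftop: Alma, Dara, Hana, Jules, Mina, Rhea]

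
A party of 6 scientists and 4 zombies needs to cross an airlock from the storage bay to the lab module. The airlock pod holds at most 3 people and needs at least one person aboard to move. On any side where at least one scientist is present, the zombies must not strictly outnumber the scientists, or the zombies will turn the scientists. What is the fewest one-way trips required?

Counting alone: each trip to the lab module takes at most 3 across and each return brings at least 1 back, so after t trips out (and t−1 returns) at most 3t − (t−1) of the 10 are across; that first reaches 10 at t = 5, so at least 9 crossings are needed.
The plan below uses exactly 9 crossings, so it is optimal:
1. 2 zombies → the lab module.  (the storage bay: 6S 2Z; the lab module: 0S 2Z)
2. 1 zombie ← the storage bay.  (the storage bay: 6S 3Z; the lab module: 0S 1Z)
3. 3 zombies → the lab module.  (the storage bay: 6S 0Z; the lab module: 0S 4Z)
4. 1 zombie ← the storage bay.  (the storage bay: 6S 1Z; the lab module: 0S 3Z)
5. 3 scientists → the lab module.  (the storage bay: 3S 1Z; the lab module: 3S 3Z)
6. 1 zombie ← the storage bay.  (the storage bay: 3S 2Z; the lab module: 3S 2Z)
7. 1 scientist and 2 zombies → the lab module.  (the storage bay: 2S 0Z; the lab module: 4S 4Z)
8. 1 zombie ← the storage bay.  (the storage bay: 2S 1Z; the lab module: 4S 3Z)
9. 2 scientists and 1 zombie → the lab module.  (the storage bay: 0S 0Z; the lab module: 6S 4Z)

9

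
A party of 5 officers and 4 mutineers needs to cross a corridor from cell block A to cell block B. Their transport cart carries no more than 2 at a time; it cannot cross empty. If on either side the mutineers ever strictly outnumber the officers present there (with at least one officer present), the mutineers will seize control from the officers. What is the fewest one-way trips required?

15

Counting alone: each trip to cell block B takes at most 2 across and each return brings at least 1 back, so after t trips out (and t−1 returns) at most 2t − (t−1) of the 9 are across; that first reaches 9 at t = 8, so at least 15 crossings are needed.
The plan below uses exactly 15 crossings, so it is optimal:
1. 2 mutineers → cell block B.  (cell block A: 5O 2M; cell block B: 0O 2M)
2. 1 mutineer ← cell block A.  (cell block A: 5O 3M; cell block B: 0O 1M)
3. 2 mutineers → cell block B.  (cell block A: 5O 1M; cell block B: 0O 3M)
4. 1 mutineer ← cell block A.  (cell block A: 5O 2M; cell block B: 0O 2M)
5. 2 officers → cell block B.  (cell block A: 3O 2M; cell block B: 2O 2M)
6. 1 mutineer ← cell block A.  (cell block A: 3O 3M; cell block B: 2O 1M)
7. 1 officer and 1 mutineer → cell block B.  (cell block A: 2O 2M; cell block B: 3O 2M)
8. 1 officer ← cell block A.  (cell block A: 3O 2M; cell block B: 2O 2M)
9. 1 officer and 1 mutineer → cell block B.  (cell block A: 2O 1M; cell block B: 3O 3M)
10. 1 mutineer ← cell block A.  (cell block A: 2O 2M; cell block B: 3O 2M)
11. 1 officer and 1 mutineer → cell block B.  (cell block A: 1O 1M; cell block B: 4O 3M)
12. 1 officer ← cell block A.  (cell block A: 2O 1M; cell block B: 3O 3M)
13. 1 officer and 1 mutineer → cell block B.  (cell block A: 1O 0M; cell block B: 4O 4M)
14. 1 mutineer ← cell block A.  (cell block A: 1O 1M; cell block B: 4O 3M)
15. 1 officer and 1 mutineer → cell block B.  (cell block A: 0O 0M; cell block B: 5O 4M)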